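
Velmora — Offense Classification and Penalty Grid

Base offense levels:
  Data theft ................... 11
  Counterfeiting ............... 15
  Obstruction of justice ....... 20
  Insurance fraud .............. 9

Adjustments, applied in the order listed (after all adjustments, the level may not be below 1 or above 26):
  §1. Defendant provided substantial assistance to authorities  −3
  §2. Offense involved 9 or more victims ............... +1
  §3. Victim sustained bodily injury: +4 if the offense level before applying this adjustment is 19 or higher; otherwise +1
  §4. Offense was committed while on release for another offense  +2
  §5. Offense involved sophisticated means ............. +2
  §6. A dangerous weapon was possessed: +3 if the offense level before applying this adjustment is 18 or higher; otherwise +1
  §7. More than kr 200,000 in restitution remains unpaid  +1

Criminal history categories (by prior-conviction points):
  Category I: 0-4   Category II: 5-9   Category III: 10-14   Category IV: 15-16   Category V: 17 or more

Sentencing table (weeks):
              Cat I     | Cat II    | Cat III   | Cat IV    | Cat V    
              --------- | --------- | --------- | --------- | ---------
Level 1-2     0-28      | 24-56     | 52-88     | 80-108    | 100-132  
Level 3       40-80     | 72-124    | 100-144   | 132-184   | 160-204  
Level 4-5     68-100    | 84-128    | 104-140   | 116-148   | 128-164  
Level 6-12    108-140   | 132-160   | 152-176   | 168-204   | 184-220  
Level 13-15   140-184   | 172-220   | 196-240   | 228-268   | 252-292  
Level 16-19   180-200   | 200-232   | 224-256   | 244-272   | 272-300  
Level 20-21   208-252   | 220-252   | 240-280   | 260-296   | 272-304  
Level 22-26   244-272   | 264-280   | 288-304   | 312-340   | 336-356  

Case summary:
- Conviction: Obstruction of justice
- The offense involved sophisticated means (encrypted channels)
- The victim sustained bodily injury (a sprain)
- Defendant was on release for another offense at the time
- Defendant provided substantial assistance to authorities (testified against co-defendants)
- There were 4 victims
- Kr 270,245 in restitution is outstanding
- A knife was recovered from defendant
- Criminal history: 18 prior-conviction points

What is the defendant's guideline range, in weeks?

Base offense level for obstruction of justice: 20.
§1 applies: 20 − 3 = 17.
§2 does not apply.
§3 applies (level before this adjustment is 17 < 19, so +1): 17 + 1 = 18.
§4 applies: 18 + 2 = 20.
§5 applies: 20 + 2 = 22.
§6 applies (level before this adjustment is 22 ≥ 18, so +3): 22 + 3 = 25.
§7 applies: 25 + 1 = 26.
Final offense level: 26.
Criminal history: 18 prior points → Category V (17+).
Level 26 falls in the 22-26 band.
Grid: Level 22-26 × Category V = 336-356 weeks.

336-356 weeks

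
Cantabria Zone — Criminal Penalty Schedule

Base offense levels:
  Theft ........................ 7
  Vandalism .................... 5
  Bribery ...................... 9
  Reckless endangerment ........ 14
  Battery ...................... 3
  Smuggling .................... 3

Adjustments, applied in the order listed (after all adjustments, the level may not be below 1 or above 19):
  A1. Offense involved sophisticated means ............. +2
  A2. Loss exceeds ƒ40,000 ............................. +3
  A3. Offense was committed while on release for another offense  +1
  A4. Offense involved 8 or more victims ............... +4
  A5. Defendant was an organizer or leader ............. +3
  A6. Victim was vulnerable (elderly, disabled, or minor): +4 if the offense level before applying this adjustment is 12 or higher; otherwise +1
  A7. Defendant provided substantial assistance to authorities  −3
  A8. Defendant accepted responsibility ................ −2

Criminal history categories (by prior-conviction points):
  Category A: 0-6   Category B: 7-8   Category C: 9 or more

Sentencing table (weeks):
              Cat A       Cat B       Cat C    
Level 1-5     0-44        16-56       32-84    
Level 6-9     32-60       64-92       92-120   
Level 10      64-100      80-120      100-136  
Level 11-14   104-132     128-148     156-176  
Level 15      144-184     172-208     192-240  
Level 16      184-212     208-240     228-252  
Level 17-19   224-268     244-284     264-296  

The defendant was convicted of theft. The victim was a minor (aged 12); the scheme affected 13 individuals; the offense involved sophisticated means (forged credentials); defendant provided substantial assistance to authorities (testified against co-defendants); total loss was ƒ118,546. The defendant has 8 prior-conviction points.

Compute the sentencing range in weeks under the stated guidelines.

Base offense level for theft: 7.
A1 applies: 7 + 2 = 9.
A2 applies: 9 + 3 = 12.
A3 does not apply.
A4 applies: 12 + 4 = 16.
A6 applies (level before this adjustment is 16 ≥ 12, so +4): 16 + 4 = 20.
A7 applies: 20 − 3 = 17.
Final offense level: 17.
Criminal history: 8 prior points → Category B (7-8).
Level 17 falls in the 17-19 band.
Grid: Level 17-19 × Category B = 244-284 weeks.

244-284 weeks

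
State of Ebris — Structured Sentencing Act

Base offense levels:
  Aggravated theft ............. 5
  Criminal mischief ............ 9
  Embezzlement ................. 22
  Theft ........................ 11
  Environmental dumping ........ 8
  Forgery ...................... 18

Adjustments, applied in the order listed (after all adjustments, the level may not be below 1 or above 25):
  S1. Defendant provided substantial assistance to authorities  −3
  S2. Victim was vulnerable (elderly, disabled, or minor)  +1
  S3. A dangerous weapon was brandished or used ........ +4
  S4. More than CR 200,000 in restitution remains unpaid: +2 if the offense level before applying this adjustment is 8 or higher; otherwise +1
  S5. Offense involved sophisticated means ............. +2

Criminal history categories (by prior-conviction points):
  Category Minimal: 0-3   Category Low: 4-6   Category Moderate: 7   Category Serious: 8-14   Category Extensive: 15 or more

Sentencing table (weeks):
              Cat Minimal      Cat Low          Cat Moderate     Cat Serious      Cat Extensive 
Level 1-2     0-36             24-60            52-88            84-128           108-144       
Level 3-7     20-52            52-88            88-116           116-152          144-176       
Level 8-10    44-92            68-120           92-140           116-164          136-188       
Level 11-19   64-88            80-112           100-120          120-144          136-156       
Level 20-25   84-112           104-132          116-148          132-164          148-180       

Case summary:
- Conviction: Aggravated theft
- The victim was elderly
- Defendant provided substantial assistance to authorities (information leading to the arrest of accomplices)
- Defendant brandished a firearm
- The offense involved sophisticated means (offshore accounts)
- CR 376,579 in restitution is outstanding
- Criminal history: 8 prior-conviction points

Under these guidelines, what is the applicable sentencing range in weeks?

116-164 weeks

Base offense level for aggravated theft: 5.
S1 applies: 5 − 3 = 2.
S2 applies: 2 + 1 = 3.
S3 applies: 3 + 4 = 7.
S4 applies (level before this adjustment is 7 < 8, so +1): 7 + 1 = 8.
S5 applies: 8 + 2 = 10.
Final offense level: 10.
Criminal history: 8 prior points → Category Serious (8-14).
Level 10 falls in the 8-10 band.
Grid: Level 8-10 × Category Serious = 116-164 weeks.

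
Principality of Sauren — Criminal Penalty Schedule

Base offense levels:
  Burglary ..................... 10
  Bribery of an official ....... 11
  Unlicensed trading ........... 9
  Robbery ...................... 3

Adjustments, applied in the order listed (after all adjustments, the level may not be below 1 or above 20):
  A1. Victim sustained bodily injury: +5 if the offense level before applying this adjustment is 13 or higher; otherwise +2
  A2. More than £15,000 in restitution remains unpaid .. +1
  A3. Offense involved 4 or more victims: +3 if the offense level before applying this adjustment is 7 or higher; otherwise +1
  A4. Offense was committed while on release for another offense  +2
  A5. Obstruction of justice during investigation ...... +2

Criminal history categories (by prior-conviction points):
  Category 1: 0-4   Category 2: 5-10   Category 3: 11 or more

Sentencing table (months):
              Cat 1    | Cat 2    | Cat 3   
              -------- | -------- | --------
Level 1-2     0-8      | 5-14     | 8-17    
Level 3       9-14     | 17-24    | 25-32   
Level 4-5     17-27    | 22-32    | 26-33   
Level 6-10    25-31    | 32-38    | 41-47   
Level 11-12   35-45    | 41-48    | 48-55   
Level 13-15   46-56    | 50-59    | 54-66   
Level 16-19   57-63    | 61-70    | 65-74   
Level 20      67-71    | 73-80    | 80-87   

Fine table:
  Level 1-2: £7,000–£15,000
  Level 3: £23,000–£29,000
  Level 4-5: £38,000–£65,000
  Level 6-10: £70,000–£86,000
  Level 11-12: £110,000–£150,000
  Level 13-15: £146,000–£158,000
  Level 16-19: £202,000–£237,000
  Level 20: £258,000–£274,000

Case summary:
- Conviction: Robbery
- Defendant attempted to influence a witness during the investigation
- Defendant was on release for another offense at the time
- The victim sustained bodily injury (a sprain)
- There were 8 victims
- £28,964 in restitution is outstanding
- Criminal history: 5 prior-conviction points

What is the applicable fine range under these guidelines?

Base offense level for robbery: 3.
A1 applies (level before this adjustment is 3 < 13, so +2): 3 + 2 = 5.
A2 applies: 5 + 1 = 6.
A3 applies (level before this adjustment is 6 < 7, so +1): 6 + 1 = 7.
A4 applies: 7 + 2 = 9.
A5 applies: 9 + 2 = 11.
Final offense level: 11.
Level 11 falls in the 11-12 band.
Fine table: Level 11-12 → £110,000–£150,000.

£110,000–£150,000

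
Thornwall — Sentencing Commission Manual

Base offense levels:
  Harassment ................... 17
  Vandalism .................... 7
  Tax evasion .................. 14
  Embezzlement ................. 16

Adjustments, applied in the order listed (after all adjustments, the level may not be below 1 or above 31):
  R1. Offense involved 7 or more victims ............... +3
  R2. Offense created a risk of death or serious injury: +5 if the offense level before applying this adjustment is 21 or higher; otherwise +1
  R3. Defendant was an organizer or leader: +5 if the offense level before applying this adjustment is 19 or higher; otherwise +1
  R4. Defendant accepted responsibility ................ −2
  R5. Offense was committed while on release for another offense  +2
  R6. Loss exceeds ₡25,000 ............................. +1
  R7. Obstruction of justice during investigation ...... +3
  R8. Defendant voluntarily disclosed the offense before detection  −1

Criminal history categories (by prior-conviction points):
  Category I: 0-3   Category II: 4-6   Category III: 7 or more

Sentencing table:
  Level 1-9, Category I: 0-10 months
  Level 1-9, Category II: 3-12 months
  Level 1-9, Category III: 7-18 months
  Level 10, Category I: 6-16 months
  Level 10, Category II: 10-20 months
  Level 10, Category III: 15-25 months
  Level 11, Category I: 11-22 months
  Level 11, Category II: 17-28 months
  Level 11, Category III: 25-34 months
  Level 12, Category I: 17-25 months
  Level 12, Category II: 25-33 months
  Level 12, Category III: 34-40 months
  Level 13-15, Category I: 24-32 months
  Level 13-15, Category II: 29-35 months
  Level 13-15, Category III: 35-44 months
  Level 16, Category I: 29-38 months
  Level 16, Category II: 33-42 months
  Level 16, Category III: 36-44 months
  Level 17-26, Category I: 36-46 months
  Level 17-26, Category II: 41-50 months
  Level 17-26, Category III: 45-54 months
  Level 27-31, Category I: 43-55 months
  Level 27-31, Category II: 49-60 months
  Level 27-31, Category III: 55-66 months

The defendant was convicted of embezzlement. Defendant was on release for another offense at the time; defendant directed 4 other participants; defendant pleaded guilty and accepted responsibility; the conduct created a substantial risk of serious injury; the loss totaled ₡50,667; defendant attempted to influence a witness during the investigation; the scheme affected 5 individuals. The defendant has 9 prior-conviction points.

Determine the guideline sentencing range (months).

Base offense level for embezzlement: 16.
R1 does not apply.
R2 applies (level before this adjustment is 16 < 21, so +1): 16 + 1 = 17.
R3 applies (level before this adjustment is 17 < 19, so +1): 17 + 1 = 18.
R4 applies: 18 − 2 = 16.
R5 applies: 16 + 2 = 18.
R6 applies: 18 + 1 = 19.
R7 applies: 19 + 3 = 22.
Final offense level: 22.
Criminal history: 9 prior points → Category III (7+).
Level 22 falls in the 17-26 band.
Grid: Level 17-26 × Category III = 45-54 months.

45-54 months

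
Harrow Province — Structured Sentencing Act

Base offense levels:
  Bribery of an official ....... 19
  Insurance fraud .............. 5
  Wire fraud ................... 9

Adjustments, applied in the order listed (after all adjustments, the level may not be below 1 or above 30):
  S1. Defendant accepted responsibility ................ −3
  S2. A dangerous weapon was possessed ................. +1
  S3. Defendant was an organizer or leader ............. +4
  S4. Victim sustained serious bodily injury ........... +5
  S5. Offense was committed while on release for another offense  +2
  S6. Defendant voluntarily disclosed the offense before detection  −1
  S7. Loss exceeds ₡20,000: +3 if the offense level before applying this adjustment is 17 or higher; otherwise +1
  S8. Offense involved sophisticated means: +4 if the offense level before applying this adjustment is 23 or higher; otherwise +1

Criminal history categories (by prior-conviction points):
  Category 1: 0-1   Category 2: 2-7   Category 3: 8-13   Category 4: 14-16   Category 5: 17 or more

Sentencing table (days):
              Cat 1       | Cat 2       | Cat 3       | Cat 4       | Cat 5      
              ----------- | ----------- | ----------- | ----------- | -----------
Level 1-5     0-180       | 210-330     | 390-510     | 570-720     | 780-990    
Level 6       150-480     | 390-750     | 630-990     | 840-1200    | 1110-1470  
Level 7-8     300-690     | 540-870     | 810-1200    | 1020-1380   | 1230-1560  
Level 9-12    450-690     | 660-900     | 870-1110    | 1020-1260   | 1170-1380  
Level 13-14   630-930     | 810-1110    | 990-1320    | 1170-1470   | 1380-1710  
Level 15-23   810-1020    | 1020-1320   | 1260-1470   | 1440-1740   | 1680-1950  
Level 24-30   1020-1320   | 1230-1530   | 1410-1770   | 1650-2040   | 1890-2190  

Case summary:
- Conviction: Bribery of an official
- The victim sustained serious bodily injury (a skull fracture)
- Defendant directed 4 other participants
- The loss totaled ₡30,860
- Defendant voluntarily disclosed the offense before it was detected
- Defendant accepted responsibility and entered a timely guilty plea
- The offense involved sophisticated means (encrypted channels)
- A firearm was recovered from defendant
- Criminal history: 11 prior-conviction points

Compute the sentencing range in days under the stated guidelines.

Base offense level for bribery of an official: 19.
S1 applies: 19 − 3 = 16.
S2 applies: 16 + 1 = 17.
S3 applies: 17 + 4 = 21.
S4 applies: 21 + 5 = 26.
S5 does not apply.
S6 applies: 26 − 1 = 25.
S7 applies (level before this adjustment is 25 ≥ 17, so +3): 25 + 3 = 28.
S8 applies (level before this adjustment is 28 ≥ 23, so +4): 28 + 4 = 32.
Level 32 exceeds the maximum of 30; capped at 30.
Final offense level: 30.
Criminal history: 11 prior points → Category 3 (8-13).
Level 30 falls in the 24-30 band.
Grid: Level 24-30 × Category 3 = 1410-1770 days.

1410-1770 days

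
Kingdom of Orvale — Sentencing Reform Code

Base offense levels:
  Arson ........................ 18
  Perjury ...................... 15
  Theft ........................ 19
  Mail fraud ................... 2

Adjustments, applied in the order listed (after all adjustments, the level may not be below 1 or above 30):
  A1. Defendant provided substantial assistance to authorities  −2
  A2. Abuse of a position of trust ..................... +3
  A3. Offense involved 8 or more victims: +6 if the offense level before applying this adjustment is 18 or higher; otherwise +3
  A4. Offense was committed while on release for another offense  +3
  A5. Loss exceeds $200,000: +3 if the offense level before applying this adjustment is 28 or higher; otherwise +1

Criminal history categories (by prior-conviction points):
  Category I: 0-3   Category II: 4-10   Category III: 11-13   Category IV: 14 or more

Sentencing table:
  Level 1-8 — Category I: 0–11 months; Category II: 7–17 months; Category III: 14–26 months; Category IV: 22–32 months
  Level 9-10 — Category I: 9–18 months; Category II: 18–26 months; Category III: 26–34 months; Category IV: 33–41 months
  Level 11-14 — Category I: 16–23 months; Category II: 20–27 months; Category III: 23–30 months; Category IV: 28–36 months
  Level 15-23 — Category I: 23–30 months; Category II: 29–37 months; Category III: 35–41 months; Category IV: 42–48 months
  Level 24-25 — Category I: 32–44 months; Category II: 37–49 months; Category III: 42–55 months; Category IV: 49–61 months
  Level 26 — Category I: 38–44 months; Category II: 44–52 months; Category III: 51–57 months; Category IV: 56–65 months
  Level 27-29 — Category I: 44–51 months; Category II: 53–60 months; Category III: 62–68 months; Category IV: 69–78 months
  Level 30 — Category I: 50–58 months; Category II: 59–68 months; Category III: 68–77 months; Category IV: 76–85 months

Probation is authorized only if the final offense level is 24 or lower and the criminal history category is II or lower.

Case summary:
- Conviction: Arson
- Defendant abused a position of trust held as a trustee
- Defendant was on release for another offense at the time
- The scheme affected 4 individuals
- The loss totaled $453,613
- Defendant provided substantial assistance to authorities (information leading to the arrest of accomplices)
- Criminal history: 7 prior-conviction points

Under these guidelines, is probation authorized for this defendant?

Base offense level for arson: 18.
A1 applies: 18 − 2 = 16.
A2 applies: 16 + 3 = 19.
A4 applies: 19 + 3 = 22.
A5 applies (level before this adjustment is 22 < 28, so +1): 22 + 1 = 23.
Final offense level: 23.
Criminal history: 7 prior points → Category II (4-10).
Level 23 falls in the 15-23 band.
Grid: Level 15-23 × Category II = 29-37 months.
Probation check: level 23 ≤ 24 and category II ≤ II → eligible.

Yes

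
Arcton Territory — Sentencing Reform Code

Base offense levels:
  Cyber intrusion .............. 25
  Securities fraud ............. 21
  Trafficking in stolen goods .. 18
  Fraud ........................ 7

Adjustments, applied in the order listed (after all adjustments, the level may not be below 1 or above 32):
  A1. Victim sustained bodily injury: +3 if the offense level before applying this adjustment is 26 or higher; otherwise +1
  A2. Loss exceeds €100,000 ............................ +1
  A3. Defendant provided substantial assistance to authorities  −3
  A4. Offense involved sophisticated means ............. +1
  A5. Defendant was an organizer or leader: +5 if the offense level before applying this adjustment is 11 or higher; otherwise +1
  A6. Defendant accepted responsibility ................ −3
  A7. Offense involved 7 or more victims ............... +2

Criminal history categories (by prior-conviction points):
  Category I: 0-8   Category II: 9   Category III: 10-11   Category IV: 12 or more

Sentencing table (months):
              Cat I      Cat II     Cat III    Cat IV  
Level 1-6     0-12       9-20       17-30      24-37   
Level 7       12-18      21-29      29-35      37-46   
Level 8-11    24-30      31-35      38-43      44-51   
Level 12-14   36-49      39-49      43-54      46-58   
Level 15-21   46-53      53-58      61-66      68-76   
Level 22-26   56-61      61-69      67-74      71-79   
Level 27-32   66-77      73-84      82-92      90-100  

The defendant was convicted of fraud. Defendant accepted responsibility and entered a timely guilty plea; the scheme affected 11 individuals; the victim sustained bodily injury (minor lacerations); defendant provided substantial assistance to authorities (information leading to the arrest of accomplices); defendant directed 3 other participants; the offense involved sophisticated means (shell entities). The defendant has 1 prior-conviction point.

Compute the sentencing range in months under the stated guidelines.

Base offense level for fraud: 7.
A1 applies (level before this adjustment is 7 < 26, so +1): 7 + 1 = 8.
A3 applies: 8 − 3 = 5.
A4 applies: 5 + 1 = 6.
A5 applies (level before this adjustment is 6 < 11, so +1): 6 + 1 = 7.
A6 applies: 7 − 3 = 4.
A7 applies: 4 + 2 = 6.
Final offense level: 6.
Criminal history: 1 prior point → Category I (0-8).
Level 6 falls in the 1-6 band.
Grid: Level 1-6 × Category I = 0-12 months.

0-12 months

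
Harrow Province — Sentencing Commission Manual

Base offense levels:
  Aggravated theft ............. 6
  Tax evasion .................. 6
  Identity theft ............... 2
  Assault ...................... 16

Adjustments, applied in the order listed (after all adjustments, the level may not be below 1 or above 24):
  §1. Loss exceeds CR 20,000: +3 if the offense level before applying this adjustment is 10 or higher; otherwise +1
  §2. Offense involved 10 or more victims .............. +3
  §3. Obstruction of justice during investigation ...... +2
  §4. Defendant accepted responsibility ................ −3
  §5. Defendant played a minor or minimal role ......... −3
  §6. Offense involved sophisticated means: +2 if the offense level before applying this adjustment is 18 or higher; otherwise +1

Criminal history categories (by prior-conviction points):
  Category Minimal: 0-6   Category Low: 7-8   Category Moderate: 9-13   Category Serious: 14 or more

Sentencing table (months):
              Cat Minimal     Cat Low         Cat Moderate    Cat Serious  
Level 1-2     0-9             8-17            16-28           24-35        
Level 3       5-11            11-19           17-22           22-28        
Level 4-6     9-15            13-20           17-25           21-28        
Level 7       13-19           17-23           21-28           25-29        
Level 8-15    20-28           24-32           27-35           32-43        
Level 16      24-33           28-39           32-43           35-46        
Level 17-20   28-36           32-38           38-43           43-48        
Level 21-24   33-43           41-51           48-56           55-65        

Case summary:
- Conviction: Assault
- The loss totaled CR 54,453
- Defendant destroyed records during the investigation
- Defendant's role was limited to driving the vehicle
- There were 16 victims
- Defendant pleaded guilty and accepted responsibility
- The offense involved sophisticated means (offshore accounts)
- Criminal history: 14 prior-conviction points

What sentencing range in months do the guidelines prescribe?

43-48 months

Base offense level for assault: 16.
§1 applies (level before this adjustment is 16 ≥ 10, so +3): 16 + 3 = 19.
§2 applies: 19 + 3 = 22.
§3 applies: 22 + 2 = 24.
§4 applies: 24 − 3 = 21.
§5 applies: 21 − 3 = 18.
§6 applies (level before this adjustment is 18 ≥ 18, so +2): 18 + 2 = 20.
Final offense level: 20.
Criminal history: 14 prior points → Category Serious (14+).
Level 20 falls in the 17-20 band.
Grid: Level 17-20 × Category Serious = 43-48 months.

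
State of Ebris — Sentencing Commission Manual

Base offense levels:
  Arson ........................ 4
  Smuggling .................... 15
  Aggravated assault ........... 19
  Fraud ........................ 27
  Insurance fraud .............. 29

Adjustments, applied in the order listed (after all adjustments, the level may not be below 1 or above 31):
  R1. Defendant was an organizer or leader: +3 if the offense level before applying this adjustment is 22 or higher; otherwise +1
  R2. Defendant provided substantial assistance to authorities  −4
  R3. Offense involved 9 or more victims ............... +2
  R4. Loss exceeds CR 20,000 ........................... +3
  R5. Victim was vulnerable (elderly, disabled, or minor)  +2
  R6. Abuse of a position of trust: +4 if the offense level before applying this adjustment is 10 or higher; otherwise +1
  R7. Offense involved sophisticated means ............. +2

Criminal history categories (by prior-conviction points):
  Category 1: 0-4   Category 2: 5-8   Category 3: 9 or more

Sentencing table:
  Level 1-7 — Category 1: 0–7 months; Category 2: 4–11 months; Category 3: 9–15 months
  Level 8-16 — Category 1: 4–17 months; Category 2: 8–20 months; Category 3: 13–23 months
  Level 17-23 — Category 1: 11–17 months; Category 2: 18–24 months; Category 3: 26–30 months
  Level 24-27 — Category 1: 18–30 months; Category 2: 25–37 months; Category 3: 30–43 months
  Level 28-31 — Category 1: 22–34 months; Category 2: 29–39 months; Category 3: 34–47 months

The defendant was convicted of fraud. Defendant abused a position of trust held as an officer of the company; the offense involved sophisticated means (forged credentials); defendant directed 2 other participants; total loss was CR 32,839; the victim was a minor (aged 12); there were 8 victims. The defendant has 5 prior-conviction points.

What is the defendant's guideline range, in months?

29-39 months

Base offense level for fraud: 27.
R1 applies (level before this adjustment is 27 ≥ 22, so +3): 27 + 3 = 30.
R2 does not apply.
R3 does not apply.
R4 applies: 30 + 3 = 33.
R5 applies: 33 + 2 = 35.
R6 applies (level before this adjustment is 35 ≥ 10, so +4): 35 + 4 = 39.
R7 applies: 39 + 2 = 41.
Level 41 exceeds the maximum of 31; capped at 31.
Final offense level: 31.
Criminal history: 5 prior points → Category 2 (5-8).
Level 31 falls in the 28-31 band.
Grid: Level 28-31 × Category 2 = 29-39 months.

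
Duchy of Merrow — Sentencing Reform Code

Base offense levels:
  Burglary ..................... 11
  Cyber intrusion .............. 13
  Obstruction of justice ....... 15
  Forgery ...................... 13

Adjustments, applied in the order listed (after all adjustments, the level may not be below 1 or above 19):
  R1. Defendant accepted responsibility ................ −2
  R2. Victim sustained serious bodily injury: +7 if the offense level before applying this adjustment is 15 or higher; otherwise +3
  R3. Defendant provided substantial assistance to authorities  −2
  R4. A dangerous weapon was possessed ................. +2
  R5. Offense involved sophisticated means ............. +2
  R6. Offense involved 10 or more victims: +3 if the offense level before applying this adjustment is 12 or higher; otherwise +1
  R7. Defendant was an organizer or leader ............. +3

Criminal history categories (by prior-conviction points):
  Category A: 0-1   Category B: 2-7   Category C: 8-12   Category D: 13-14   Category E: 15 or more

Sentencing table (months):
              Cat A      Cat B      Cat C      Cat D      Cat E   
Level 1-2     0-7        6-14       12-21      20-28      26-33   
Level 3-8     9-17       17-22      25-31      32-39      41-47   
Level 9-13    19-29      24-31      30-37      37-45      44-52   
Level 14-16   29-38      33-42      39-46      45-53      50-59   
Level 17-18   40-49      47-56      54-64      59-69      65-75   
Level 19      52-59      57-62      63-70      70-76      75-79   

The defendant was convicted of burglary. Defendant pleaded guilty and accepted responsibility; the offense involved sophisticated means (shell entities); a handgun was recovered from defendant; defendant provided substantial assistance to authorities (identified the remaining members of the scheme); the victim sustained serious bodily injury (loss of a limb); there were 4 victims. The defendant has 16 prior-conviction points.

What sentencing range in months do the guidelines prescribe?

Base offense level for burglary: 11.
R1 applies: 11 − 2 = 9.
R2 applies (level before this adjustment is 9 < 15, so +3): 9 + 3 = 12.
R3 applies: 12 − 2 = 10.
R4 applies: 10 + 2 = 12.
R5 applies: 12 + 2 = 14.
Final offense level: 14.
Criminal history: 16 prior points → Category E (15+).
Level 14 falls in the 14-16 band.
Grid: Level 14-16 × Category E = 50-59 months.

50-59 months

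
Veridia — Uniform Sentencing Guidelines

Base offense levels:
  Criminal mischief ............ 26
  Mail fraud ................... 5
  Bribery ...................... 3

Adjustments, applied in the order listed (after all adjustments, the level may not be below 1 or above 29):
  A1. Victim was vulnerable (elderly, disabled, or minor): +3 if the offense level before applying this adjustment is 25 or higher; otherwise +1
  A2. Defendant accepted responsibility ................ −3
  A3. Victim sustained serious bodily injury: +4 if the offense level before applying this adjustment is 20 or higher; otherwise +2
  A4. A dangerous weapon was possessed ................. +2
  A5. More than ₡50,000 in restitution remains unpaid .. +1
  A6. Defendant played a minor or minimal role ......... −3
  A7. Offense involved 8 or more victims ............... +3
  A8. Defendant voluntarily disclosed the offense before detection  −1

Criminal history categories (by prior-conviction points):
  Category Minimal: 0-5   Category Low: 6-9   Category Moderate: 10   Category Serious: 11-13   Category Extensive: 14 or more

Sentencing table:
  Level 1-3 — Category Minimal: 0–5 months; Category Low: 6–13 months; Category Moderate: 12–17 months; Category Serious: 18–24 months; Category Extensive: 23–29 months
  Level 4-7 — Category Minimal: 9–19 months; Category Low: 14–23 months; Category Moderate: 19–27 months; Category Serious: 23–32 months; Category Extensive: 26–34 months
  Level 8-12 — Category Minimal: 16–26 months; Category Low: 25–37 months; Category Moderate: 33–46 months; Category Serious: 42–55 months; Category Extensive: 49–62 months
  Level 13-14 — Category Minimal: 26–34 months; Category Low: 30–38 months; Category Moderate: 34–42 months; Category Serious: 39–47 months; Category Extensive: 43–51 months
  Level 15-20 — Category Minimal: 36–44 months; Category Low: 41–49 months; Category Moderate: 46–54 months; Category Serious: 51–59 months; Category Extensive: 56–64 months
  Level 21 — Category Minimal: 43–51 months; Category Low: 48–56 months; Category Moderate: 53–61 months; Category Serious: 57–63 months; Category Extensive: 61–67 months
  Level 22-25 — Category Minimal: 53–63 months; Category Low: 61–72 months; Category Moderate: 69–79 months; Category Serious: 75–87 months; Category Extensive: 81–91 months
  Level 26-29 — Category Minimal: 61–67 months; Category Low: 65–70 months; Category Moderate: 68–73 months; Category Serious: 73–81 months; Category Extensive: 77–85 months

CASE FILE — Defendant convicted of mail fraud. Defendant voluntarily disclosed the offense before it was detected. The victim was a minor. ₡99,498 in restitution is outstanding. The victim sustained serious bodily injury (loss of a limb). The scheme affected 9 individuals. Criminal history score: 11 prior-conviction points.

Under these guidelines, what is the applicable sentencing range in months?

42-55 months

Base offense level for mail fraud: 5.
A1 applies (level before this adjustment is 5 < 25, so +1): 5 + 1 = 6.
A2 does not apply.
A3 applies (level before this adjustment is 6 < 20, so +2): 6 + 2 = 8.
A4 does not apply.
A5 applies: 8 + 1 = 9.
A6 does not apply.
A7 applies: 9 + 3 = 12.
A8 applies: 12 − 1 = 11.
Final offense level: 11.
Criminal history: 11 prior points → Category Serious (11-13).
Level 11 falls in the 8-12 band.
Grid: Level 8-12 × Category Serious = 42-55 months.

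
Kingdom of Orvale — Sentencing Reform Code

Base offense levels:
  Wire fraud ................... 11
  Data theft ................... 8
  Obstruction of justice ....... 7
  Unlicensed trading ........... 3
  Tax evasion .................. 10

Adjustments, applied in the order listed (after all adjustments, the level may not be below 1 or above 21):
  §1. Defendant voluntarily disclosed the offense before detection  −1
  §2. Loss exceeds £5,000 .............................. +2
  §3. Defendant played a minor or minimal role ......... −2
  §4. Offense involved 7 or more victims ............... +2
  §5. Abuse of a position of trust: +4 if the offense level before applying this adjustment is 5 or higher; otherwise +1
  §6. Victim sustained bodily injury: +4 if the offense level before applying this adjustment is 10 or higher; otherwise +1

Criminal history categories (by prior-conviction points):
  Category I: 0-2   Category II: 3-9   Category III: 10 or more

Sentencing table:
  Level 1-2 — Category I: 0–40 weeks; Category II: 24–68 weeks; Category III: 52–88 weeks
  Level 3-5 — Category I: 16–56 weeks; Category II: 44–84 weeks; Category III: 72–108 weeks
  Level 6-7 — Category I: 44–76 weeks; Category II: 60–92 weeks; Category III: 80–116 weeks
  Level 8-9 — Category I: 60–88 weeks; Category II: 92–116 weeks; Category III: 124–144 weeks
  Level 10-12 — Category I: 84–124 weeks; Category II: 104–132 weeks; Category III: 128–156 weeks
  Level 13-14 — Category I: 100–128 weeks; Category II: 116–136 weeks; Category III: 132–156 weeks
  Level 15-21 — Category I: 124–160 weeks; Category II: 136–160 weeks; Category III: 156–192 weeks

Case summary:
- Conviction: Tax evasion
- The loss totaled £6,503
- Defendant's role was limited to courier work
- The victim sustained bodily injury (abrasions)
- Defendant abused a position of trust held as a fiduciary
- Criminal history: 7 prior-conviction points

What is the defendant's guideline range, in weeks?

Base offense level for tax evasion: 10.
§1 does not apply.
§2 applies: 10 + 2 = 12.
§3 applies: 12 − 2 = 10.
§4 does not apply.
§5 applies (level before this adjustment is 10 ≥ 5, so +4): 10 + 4 = 14.
§6 applies (level before this adjustment is 14 ≥ 10, so +4): 14 + 4 = 18.
Final offense level: 18.
Criminal history: 7 prior points → Category II (3-9).
Level 18 falls in the 15-21 band.
Grid: Level 15-21 × Category II = 136-160 weeks.

136-160 weeks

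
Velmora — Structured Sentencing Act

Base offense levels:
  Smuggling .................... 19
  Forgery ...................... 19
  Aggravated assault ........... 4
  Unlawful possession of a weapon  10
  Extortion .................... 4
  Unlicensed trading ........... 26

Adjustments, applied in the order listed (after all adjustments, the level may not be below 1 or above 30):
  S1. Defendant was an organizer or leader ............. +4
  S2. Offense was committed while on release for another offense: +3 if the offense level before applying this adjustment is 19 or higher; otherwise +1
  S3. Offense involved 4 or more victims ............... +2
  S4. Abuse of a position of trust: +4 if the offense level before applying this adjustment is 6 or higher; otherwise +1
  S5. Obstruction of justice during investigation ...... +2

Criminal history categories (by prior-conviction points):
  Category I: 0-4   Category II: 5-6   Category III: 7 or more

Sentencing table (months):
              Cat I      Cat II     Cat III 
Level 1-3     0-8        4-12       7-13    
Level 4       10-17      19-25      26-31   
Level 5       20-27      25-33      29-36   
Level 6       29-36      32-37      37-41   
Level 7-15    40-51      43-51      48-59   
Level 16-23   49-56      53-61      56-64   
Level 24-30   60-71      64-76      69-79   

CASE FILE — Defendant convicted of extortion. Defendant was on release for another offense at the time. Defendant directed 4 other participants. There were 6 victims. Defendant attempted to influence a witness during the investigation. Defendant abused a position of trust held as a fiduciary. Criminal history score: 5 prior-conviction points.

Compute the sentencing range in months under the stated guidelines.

Base offense level for extortion: 4.
S1 applies: 4 + 4 = 8.
S2 applies (level before this adjustment is 8 < 19, so +1): 8 + 1 = 9.
S3 applies: 9 + 2 = 11.
S4 applies (level before this adjustment is 11 ≥ 6, so +4): 11 + 4 = 15.
S5 applies: 15 + 2 = 17.
Final offense level: 17.
Criminal history: 5 prior points → Category II (5-6).
Level 17 falls in the 16-23 band.
Grid: Level 16-23 × Category II = 53-61 months.

53-61 months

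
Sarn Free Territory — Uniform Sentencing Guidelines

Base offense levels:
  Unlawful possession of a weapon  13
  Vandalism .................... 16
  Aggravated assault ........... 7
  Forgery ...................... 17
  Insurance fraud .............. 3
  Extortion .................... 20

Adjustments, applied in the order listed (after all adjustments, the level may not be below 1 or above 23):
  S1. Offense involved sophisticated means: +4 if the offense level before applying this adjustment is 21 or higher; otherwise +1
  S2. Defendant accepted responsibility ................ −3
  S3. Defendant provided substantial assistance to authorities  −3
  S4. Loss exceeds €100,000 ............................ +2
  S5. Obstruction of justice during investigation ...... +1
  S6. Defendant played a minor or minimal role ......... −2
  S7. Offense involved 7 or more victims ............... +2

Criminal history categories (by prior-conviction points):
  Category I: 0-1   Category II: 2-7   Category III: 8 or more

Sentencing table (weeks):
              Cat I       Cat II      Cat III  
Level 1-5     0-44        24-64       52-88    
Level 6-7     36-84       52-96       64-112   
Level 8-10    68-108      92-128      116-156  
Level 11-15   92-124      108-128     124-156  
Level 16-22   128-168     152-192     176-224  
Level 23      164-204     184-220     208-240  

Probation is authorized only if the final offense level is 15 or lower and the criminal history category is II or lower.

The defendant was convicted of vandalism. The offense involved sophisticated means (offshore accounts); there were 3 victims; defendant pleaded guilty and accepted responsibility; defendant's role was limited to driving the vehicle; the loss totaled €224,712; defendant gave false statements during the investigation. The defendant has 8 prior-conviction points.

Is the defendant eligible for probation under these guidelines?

No

Base offense level for vandalism: 16.
S1 applies (level before this adjustment is 16 < 21, so +1): 16 + 1 = 17.
S2 applies: 17 − 3 = 14.
S3 does not apply.
S4 applies: 14 + 2 = 16.
S5 applies: 16 + 1 = 17.
S6 applies: 17 − 2 = 15.
S7 does not apply.
Final offense level: 15.
Criminal history: 8 prior points → Category III (8+).
Level 15 falls in the 11-15 band.
Grid: Level 11-15 × Category III = 124-156 weeks.
Probation check: level 15 ≤ 15 and category III > II → not eligible.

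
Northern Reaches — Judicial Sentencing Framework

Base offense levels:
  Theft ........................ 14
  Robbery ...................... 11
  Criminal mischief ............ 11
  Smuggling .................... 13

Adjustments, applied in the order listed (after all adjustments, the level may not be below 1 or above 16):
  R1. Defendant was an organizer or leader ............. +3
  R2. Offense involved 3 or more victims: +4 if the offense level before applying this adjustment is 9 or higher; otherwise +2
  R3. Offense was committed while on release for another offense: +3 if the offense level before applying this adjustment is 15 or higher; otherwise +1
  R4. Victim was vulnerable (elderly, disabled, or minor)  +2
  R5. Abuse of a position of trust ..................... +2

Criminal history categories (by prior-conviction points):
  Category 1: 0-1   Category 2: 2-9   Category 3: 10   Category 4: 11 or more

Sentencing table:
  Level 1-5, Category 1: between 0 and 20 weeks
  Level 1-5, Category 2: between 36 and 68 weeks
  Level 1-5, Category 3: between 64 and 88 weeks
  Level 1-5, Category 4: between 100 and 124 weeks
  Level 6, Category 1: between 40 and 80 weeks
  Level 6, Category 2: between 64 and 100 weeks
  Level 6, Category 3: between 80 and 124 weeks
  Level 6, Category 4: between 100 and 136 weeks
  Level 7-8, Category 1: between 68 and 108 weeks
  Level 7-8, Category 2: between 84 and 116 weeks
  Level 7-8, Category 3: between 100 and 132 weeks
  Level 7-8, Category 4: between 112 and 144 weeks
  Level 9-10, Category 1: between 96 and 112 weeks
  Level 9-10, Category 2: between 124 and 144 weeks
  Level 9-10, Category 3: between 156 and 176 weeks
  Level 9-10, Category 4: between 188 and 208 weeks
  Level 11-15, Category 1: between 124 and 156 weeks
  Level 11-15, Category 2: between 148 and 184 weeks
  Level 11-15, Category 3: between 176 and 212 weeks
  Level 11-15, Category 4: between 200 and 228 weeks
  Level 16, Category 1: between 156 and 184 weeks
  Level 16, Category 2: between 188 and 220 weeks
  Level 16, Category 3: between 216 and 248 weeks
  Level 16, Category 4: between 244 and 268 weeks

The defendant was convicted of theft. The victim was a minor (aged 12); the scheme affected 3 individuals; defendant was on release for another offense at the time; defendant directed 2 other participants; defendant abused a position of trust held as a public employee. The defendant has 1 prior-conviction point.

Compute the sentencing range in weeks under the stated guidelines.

156-184 weeks

Base offense level for theft: 14.
R1 applies: 14 + 3 = 17.
R2 applies (level before this adjustment is 17 ≥ 9, so +4): 17 + 4 = 21.
R3 applies (level before this adjustment is 21 ≥ 15, so +3): 21 + 3 = 24.
R4 applies: 24 + 2 = 26.
R5 applies: 26 + 2 = 28.
Level 28 exceeds the maximum of 16; capped at 16.
Final offense level: 16.
Criminal history: 1 prior point → Category 1 (0-1).
Level 16 falls in the 16 band.
Grid: Level 16 × Category 1 = 156-184 weeks.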